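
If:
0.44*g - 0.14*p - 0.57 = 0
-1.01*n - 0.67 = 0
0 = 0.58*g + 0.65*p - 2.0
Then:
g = 1.77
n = -0.66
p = 1.50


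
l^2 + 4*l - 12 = (l - 2)*(l + 6)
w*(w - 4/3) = w^2 - 4*w/3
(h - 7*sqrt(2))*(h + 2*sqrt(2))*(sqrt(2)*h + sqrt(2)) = sqrt(2)*h^3 - 10*h^2 + sqrt(2)*h^2 - 28*sqrt(2)*h - 10*h - 28*sqrt(2)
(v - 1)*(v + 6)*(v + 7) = v^3 + 12*v^2 + 29*v - 42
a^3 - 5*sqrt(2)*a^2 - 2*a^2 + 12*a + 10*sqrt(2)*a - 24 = (a - 2)*(a - 3*sqrt(2))*(a - 2*sqrt(2))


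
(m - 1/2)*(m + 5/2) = m^2 + 2*m - 5/4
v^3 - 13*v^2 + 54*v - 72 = (v - 6)*(v - 4)*(v - 3)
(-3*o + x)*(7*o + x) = -21*o^2 + 4*o*x + x^2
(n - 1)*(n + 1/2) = n^2 - n/2 - 1/2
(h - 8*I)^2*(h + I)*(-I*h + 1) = -I*h^4 - 14*h^3 + 33*I*h^2 - 112*h - 64*I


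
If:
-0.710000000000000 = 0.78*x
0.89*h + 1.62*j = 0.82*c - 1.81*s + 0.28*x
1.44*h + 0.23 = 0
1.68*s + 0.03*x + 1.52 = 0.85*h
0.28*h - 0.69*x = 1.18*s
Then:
No Solution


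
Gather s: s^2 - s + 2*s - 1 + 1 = s^2 + s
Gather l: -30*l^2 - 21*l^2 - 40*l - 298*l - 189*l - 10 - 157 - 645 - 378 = -51*l^2 - 527*l - 1190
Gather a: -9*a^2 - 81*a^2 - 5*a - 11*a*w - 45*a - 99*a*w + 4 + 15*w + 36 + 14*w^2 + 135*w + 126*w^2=-90*a^2 + a*(-110*w - 50) + 140*w^2 + 150*w + 40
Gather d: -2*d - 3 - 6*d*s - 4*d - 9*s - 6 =d*(-6*s - 6) - 9*s - 9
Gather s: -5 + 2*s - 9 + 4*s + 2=6*s - 12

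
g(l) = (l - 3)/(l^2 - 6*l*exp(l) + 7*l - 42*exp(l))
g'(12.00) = 0.00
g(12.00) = 0.00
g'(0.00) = -0.09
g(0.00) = 0.07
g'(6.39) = 0.00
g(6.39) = -0.00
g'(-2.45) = -0.10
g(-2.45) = 0.40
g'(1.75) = -0.01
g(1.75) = 0.00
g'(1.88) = -0.01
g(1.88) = 0.00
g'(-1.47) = -0.15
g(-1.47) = 0.28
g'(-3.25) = -0.10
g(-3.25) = 0.48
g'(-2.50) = -0.10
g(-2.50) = 0.41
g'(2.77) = -0.00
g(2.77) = 0.00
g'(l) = (l - 3)*(6*l*exp(l) - 2*l + 48*exp(l) - 7)/(l^2 - 6*l*exp(l) + 7*l - 42*exp(l))^2 + 1/(l^2 - 6*l*exp(l) + 7*l - 42*exp(l)) = (l^2 - 6*l*exp(l) + 7*l + (l - 3)*(6*l*exp(l) - 2*l + 48*exp(l) - 7) - 42*exp(l))/(l^2 - 6*l*exp(l) + 7*l - 42*exp(l))^2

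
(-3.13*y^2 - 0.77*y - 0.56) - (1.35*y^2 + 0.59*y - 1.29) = -4.48*y^2 - 1.36*y + 0.73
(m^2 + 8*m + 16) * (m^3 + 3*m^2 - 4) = m^5 + 11*m^4 + 40*m^3 + 44*m^2 - 32*m - 64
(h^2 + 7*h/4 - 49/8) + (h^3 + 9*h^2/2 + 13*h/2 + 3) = h^3 + 11*h^2/2 + 33*h/4 - 25/8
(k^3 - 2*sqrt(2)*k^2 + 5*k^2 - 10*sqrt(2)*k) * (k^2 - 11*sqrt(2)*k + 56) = k^5 - 13*sqrt(2)*k^4 + 5*k^4 - 65*sqrt(2)*k^3 + 100*k^3 - 112*sqrt(2)*k^2 + 500*k^2 - 560*sqrt(2)*k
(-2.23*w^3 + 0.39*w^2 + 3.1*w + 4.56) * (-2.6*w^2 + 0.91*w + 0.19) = 5.798*w^5 - 3.0433*w^4 - 8.1288*w^3 - 8.9609*w^2 + 4.7386*w + 0.8664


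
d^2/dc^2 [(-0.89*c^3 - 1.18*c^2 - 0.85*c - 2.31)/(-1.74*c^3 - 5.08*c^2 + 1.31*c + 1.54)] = (-8.58863999999994*c^6 + 27.6127560000002*c^5 + 173.761272*c^4 + 451.394966*c^3 + 419.577312*c^2 - 2.53360800000002*c + 46.238962)/(5.268024*c^9 + 46.140624*c^8 + 122.81094*c^7 + 47.632888*c^6 - 174.135318*c^5 - 72.010548*c^4 + 71.622013*c^3 + 28.214802*c^2 - 9.320388*c - 3.652264)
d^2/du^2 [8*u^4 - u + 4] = 96*u^2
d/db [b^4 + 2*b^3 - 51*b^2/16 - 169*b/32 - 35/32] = 4*b^3 + 6*b^2 - 51*b/8 - 169/32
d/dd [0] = 0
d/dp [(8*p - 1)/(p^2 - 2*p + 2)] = 2*(-4*p^2 + p + 7)/(p^4 - 4*p^3 + 8*p^2 - 8*p + 4)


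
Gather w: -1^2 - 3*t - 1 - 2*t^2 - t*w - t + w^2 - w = -2*t^2 - 4*t + w^2 + w*(-t - 1) - 2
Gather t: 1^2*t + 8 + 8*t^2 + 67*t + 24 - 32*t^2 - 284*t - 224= -24*t^2 - 216*t - 192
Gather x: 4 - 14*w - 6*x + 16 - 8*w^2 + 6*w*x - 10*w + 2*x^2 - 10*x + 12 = -8*w^2 - 24*w + 2*x^2 + x*(6*w - 16) + 32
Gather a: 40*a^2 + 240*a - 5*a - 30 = 40*a^2 + 235*a - 30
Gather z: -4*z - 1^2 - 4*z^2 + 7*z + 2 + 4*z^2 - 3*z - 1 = 0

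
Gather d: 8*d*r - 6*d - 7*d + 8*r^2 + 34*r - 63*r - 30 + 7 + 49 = d*(8*r - 13) + 8*r^2 - 29*r + 26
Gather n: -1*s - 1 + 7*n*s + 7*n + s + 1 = n*(7*s + 7)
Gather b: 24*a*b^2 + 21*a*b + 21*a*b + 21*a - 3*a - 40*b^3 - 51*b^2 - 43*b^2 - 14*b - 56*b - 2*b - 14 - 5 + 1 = 18*a - 40*b^3 + b^2*(24*a - 94) + b*(42*a - 72) - 18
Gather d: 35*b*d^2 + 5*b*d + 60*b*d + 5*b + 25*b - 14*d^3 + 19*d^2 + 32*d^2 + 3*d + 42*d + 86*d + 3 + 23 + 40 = 30*b - 14*d^3 + d^2*(35*b + 51) + d*(65*b + 131) + 66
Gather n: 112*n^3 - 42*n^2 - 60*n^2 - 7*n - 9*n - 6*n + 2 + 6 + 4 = 112*n^3 - 102*n^2 - 22*n + 12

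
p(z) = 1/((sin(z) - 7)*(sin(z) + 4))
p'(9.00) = 0.00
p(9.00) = -0.03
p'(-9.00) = 0.00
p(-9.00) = -0.04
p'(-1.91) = -0.00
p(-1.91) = -0.04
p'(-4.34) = -0.00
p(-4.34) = -0.03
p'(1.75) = -0.00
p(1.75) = -0.03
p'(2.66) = -0.00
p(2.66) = -0.03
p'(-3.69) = -0.00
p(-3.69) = -0.03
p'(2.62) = -0.00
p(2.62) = -0.03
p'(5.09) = 0.00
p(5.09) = -0.04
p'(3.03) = -0.00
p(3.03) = -0.04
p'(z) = -cos(z)/((sin(z) - 7)*(sin(z) + 4)^2) - cos(z)/((sin(z) - 7)^2*(sin(z) + 4)) = (3 - 2*sin(z))*cos(z)/((sin(z) - 7)^2*(sin(z) + 4)^2)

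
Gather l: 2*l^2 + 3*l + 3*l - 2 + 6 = 2*l^2 + 6*l + 4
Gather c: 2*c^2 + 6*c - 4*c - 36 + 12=2*c^2 + 2*c - 24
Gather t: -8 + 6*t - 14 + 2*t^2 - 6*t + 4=2*t^2 - 18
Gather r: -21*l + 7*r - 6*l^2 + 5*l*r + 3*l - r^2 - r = -6*l^2 - 18*l - r^2 + r*(5*l + 6)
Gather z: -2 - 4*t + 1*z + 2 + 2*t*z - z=2*t*z - 4*t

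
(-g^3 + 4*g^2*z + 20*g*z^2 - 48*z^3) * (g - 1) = -g^4 + 4*g^3*z + g^3 + 20*g^2*z^2 - 4*g^2*z - 48*g*z^3 - 20*g*z^2 + 48*z^3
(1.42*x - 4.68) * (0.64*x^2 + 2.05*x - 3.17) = 0.9088*x^3 - 0.0842000000000005*x^2 - 14.0954*x + 14.8356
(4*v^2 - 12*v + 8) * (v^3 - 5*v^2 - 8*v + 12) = 4*v^5 - 32*v^4 + 36*v^3 + 104*v^2 - 208*v + 96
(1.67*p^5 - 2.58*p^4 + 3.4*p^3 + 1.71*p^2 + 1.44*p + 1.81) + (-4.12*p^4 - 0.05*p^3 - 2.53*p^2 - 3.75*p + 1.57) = 1.67*p^5 - 6.7*p^4 + 3.35*p^3 - 0.82*p^2 - 2.31*p + 3.38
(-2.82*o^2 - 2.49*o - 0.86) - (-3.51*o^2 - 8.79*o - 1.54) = 0.69*o^2 + 6.3*o + 0.68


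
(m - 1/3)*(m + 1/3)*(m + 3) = m^3 + 3*m^2 - m/9 - 1/3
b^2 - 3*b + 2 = (b - 2)*(b - 1)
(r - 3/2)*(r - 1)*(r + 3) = r^3 + r^2/2 - 6*r + 9/2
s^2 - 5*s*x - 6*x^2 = (s - 6*x)*(s + x)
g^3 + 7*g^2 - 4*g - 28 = (g - 2)*(g + 2)*(g + 7)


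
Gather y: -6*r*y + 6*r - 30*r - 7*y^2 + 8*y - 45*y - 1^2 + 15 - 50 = -24*r - 7*y^2 + y*(-6*r - 37) - 36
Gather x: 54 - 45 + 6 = 15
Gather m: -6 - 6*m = -6*m - 6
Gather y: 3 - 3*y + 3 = 6 - 3*y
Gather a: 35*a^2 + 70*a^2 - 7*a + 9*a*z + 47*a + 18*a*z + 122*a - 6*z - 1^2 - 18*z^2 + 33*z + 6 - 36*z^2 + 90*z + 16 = 105*a^2 + a*(27*z + 162) - 54*z^2 + 117*z + 21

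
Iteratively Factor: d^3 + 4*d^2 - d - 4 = (d - 1)*(d^2 + 5*d + 4) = (d - 1)*(d + 4)*(d + 1)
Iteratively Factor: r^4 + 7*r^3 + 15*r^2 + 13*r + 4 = (r + 1)*(r^3 + 6*r^2 + 9*r + 4) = (r + 1)^2*(r^2 + 5*r + 4) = (r + 1)^3*(r + 4)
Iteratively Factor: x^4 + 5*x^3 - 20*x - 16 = (x + 1)*(x^3 + 4*x^2 - 4*x - 16) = (x + 1)*(x + 2)*(x^2 + 2*x - 8) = (x - 2)*(x + 1)*(x + 2)*(x + 4)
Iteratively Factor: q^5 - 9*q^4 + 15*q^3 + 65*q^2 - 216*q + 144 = (q - 4)*(q^4 - 5*q^3 - 5*q^2 + 45*q - 36) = (q - 4)*(q - 1)*(q^3 - 4*q^2 - 9*q + 36) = (q - 4)*(q - 3)*(q - 1)*(q^2 - q - 12) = (q - 4)^2*(q - 3)*(q - 1)*(q + 3)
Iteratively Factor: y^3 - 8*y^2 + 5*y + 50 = (y - 5)*(y^2 - 3*y - 10) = (y - 5)*(y + 2)*(y - 5)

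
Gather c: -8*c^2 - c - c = -8*c^2 - 2*c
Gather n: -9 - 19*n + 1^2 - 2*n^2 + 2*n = -2*n^2 - 17*n - 8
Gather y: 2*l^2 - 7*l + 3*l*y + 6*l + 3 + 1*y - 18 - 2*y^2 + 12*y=2*l^2 - l - 2*y^2 + y*(3*l + 13) - 15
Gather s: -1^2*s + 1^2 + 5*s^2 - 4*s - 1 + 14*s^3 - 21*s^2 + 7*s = 14*s^3 - 16*s^2 + 2*s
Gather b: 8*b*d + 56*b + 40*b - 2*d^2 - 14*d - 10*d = b*(8*d + 96) - 2*d^2 - 24*d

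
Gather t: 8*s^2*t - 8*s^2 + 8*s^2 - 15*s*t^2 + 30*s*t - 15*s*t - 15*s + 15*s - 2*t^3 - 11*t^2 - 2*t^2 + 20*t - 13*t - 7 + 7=-2*t^3 + t^2*(-15*s - 13) + t*(8*s^2 + 15*s + 7)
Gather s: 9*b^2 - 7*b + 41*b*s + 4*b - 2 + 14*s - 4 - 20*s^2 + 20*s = 9*b^2 - 3*b - 20*s^2 + s*(41*b + 34) - 6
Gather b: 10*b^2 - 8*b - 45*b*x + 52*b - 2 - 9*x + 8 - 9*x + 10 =10*b^2 + b*(44 - 45*x) - 18*x + 16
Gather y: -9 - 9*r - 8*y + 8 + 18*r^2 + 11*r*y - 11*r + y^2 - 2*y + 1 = 18*r^2 - 20*r + y^2 + y*(11*r - 10)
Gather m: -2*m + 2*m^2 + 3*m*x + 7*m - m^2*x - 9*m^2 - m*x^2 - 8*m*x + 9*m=m^2*(-x - 7) + m*(-x^2 - 5*x + 14)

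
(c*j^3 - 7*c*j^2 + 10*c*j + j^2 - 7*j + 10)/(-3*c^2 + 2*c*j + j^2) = (c*j^3 - 7*c*j^2 + 10*c*j + j^2 - 7*j + 10)/(-3*c^2 + 2*c*j + j^2)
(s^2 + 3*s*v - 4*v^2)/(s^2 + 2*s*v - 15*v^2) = (s^2 + 3*s*v - 4*v^2)/(s^2 + 2*s*v - 15*v^2)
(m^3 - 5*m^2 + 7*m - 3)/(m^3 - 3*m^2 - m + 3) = (m - 1)/(m + 1)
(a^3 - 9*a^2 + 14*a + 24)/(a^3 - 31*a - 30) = (a - 4)/(a + 5)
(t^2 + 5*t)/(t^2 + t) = (t + 5)/(t + 1)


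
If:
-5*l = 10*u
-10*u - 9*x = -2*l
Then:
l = 9*x/7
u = -9*x/14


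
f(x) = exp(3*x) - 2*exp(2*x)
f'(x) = 3*exp(3*x) - 4*exp(2*x)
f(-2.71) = -0.01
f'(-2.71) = -0.02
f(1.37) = 29.97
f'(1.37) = 120.89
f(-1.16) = -0.17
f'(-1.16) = -0.30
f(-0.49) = -0.52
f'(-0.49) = -0.81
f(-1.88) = -0.04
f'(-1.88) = -0.08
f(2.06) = 359.87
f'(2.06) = 1202.74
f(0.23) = -1.17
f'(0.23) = -0.36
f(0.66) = -0.24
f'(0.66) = 6.75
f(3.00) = 7296.23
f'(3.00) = 22695.54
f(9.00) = 531916920663.52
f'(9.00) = 1595882081928.85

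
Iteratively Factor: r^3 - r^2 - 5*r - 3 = (r + 1)*(r^2 - 2*r - 3) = (r + 1)^2*(r - 3)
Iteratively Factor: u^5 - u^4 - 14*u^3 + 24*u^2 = (u + 4)*(u^4 - 5*u^3 + 6*u^2) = u*(u + 4)*(u^3 - 5*u^2 + 6*u) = u^2*(u + 4)*(u^2 - 5*u + 6) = u^2*(u - 2)*(u + 4)*(u - 3)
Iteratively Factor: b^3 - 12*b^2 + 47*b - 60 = (b - 4)*(b^2 - 8*b + 15) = (b - 5)*(b - 4)*(b - 3)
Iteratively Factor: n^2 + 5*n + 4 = (n + 4)*(n + 1)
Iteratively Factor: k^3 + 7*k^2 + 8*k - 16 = (k + 4)*(k^2 + 3*k - 4) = (k - 1)*(k + 4)*(k + 4)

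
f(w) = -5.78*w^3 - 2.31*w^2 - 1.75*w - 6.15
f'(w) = -17.34*w^2 - 4.62*w - 1.75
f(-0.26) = -5.75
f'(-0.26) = -1.72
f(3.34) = -253.13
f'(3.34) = -210.62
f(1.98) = -63.54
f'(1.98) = -78.88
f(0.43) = -7.79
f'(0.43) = -6.94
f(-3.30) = 182.18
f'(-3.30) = -175.34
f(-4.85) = 607.41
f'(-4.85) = -387.22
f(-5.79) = 1048.47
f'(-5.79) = -556.31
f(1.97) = -62.75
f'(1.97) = -78.15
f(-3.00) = 134.37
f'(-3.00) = -143.95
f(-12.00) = 9670.05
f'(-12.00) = -2443.27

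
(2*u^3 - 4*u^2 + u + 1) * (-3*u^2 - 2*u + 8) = -6*u^5 + 8*u^4 + 21*u^3 - 37*u^2 + 6*u + 8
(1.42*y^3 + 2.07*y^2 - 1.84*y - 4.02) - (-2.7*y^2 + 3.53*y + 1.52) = 1.42*y^3 + 4.77*y^2 - 5.37*y - 5.54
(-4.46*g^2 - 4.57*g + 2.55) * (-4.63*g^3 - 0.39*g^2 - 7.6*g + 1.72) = 20.6498*g^5 + 22.8985*g^4 + 23.8718*g^3 + 26.0663*g^2 - 27.2404*g + 4.386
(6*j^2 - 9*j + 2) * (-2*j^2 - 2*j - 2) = -12*j^4 + 6*j^3 + 2*j^2 + 14*j - 4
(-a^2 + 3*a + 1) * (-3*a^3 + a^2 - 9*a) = 3*a^5 - 10*a^4 + 9*a^3 - 26*a^2 - 9*a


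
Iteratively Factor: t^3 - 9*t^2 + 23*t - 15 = (t - 3)*(t^2 - 6*t + 5) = (t - 5)*(t - 3)*(t - 1)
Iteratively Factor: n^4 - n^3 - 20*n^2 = (n + 4)*(n^3 - 5*n^2) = (n - 5)*(n + 4)*(n^2) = n*(n - 5)*(n + 4)*(n)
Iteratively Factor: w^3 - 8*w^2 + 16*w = (w - 4)*(w^2 - 4*w) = w*(w - 4)*(w - 4)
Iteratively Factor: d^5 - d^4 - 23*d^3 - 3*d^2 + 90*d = (d - 5)*(d^4 + 4*d^3 - 3*d^2 - 18*d) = d*(d - 5)*(d^3 + 4*d^2 - 3*d - 18) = d*(d - 5)*(d + 3)*(d^2 + d - 6) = d*(d - 5)*(d - 2)*(d + 3)*(d + 3)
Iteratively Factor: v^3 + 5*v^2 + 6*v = (v)*(v^2 + 5*v + 6) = v*(v + 3)*(v + 2)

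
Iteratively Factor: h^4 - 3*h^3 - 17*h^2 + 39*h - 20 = (h + 4)*(h^3 - 7*h^2 + 11*h - 5) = (h - 1)*(h + 4)*(h^2 - 6*h + 5) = (h - 5)*(h - 1)*(h + 4)*(h - 1)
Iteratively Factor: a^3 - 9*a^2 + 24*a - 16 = (a - 1)*(a^2 - 8*a + 16) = (a - 4)*(a - 1)*(a - 4)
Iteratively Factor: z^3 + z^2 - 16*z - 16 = (z + 1)*(z^2 - 16) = (z - 4)*(z + 1)*(z + 4)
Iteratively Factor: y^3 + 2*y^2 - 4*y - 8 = (y - 2)*(y^2 + 4*y + 4) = (y - 2)*(y + 2)*(y + 2)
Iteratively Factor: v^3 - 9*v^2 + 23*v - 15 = (v - 3)*(v^2 - 6*v + 5) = (v - 5)*(v - 3)*(v - 1)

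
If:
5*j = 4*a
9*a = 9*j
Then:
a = 0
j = 0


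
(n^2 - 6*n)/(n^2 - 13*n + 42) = n/(n - 7)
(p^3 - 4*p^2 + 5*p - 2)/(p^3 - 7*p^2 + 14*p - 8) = (p - 1)/(p - 4)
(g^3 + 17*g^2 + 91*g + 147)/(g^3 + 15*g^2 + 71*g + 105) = (g + 7)/(g + 5)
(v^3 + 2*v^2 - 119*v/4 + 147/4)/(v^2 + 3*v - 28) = (v^2 - 5*v + 21/4)/(v - 4)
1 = 1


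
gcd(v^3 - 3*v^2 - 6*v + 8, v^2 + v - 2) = v^2 + v - 2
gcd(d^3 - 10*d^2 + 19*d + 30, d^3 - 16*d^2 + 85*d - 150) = d^2 - 11*d + 30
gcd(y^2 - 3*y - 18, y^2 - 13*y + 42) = y - 6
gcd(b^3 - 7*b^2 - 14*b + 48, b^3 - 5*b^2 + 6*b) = b - 2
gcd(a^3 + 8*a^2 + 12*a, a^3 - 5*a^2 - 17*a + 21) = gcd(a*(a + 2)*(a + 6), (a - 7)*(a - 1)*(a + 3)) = 1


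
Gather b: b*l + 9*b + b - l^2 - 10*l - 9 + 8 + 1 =b*(l + 10) - l^2 - 10*l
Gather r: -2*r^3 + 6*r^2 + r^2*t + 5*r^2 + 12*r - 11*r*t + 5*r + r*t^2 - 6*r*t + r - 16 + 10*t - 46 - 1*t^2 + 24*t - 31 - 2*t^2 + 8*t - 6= -2*r^3 + r^2*(t + 11) + r*(t^2 - 17*t + 18) - 3*t^2 + 42*t - 99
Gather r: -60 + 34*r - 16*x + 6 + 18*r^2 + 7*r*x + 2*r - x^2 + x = 18*r^2 + r*(7*x + 36) - x^2 - 15*x - 54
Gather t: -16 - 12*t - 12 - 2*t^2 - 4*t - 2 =-2*t^2 - 16*t - 30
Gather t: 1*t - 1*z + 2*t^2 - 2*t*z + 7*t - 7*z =2*t^2 + t*(8 - 2*z) - 8*z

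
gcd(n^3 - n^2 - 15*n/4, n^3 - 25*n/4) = n^2 - 5*n/2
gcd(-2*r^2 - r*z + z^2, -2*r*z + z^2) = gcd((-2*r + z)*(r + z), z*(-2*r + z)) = -2*r + z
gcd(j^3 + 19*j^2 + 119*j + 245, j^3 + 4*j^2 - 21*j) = j + 7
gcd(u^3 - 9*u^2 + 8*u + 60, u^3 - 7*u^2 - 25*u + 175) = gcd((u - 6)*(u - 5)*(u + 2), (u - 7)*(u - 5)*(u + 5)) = u - 5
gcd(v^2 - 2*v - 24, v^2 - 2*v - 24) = v^2 - 2*v - 24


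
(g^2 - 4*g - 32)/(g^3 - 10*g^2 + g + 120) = (g + 4)/(g^2 - 2*g - 15)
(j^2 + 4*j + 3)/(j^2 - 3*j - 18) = (j + 1)/(j - 6)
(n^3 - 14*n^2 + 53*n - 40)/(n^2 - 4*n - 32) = (n^2 - 6*n + 5)/(n + 4)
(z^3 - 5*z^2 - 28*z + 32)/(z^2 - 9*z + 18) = (z^3 - 5*z^2 - 28*z + 32)/(z^2 - 9*z + 18)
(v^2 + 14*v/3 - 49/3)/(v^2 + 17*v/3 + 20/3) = (3*v^2 + 14*v - 49)/(3*v^2 + 17*v + 20)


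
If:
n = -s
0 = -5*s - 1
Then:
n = 1/5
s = -1/5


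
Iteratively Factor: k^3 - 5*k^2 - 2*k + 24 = (k - 4)*(k^2 - k - 6) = (k - 4)*(k + 2)*(k - 3)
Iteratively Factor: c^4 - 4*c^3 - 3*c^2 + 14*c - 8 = (c - 1)*(c^3 - 3*c^2 - 6*c + 8) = (c - 1)*(c + 2)*(c^2 - 5*c + 4) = (c - 4)*(c - 1)*(c + 2)*(c - 1)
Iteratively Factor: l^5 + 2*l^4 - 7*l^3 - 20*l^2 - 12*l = (l + 1)*(l^4 + l^3 - 8*l^2 - 12*l) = (l + 1)*(l + 2)*(l^3 - l^2 - 6*l) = l*(l + 1)*(l + 2)*(l^2 - l - 6) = l*(l - 3)*(l + 1)*(l + 2)*(l + 2)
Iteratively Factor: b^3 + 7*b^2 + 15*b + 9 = (b + 3)*(b^2 + 4*b + 3) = (b + 3)^2*(b + 1)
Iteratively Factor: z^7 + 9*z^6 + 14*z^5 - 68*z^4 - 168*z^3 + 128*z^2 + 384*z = (z + 2)*(z^6 + 7*z^5 - 68*z^3 - 32*z^2 + 192*z) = (z - 2)*(z + 2)*(z^5 + 9*z^4 + 18*z^3 - 32*z^2 - 96*z) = (z - 2)^2*(z + 2)*(z^4 + 11*z^3 + 40*z^2 + 48*z) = z*(z - 2)^2*(z + 2)*(z^3 + 11*z^2 + 40*z + 48) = z*(z - 2)^2*(z + 2)*(z + 4)*(z^2 + 7*z + 12) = z*(z - 2)^2*(z + 2)*(z + 3)*(z + 4)*(z + 4)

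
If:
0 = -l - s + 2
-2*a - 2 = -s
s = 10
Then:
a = 4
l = -8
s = 10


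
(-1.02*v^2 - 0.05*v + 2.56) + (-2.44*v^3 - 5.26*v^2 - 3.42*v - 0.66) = -2.44*v^3 - 6.28*v^2 - 3.47*v + 1.9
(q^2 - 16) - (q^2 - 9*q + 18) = 9*q - 34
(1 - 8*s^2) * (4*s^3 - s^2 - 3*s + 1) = -32*s^5 + 8*s^4 + 28*s^3 - 9*s^2 - 3*s + 1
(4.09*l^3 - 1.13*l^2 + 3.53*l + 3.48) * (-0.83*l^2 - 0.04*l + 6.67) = -3.3947*l^5 + 0.7743*l^4 + 24.3956*l^3 - 10.5667*l^2 + 23.4059*l + 23.2116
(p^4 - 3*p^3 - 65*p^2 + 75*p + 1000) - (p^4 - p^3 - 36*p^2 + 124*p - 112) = -2*p^3 - 29*p^2 - 49*p + 1112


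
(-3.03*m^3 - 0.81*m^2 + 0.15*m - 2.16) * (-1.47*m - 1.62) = 4.4541*m^4 + 6.0993*m^3 + 1.0917*m^2 + 2.9322*m + 3.4992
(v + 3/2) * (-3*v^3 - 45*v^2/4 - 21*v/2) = -3*v^4 - 63*v^3/4 - 219*v^2/8 - 63*v/4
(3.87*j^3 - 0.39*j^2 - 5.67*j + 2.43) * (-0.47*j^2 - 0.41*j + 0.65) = -1.8189*j^5 - 1.4034*j^4 + 5.3403*j^3 + 0.9291*j^2 - 4.6818*j + 1.5795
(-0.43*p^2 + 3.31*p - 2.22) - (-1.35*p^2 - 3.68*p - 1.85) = 0.92*p^2 + 6.99*p - 0.37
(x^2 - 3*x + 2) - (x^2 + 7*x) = 2 - 10*x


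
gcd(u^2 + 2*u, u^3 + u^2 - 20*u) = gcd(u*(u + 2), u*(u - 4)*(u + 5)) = u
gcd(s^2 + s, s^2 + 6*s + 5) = s + 1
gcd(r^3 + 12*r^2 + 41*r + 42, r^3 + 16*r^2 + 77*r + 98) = r^2 + 9*r + 14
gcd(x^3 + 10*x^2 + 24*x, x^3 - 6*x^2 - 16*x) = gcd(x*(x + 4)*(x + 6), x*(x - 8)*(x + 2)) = x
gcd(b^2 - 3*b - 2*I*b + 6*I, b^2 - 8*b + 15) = b - 3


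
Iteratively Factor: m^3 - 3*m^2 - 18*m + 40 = (m - 2)*(m^2 - m - 20) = (m - 5)*(m - 2)*(m + 4)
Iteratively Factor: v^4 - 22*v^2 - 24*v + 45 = (v - 5)*(v^3 + 5*v^2 + 3*v - 9) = (v - 5)*(v - 1)*(v^2 + 6*v + 9) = (v - 5)*(v - 1)*(v + 3)*(v + 3)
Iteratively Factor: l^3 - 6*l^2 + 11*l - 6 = (l - 1)*(l^2 - 5*l + 6) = (l - 2)*(l - 1)*(l - 3)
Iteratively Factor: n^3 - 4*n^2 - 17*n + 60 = (n + 4)*(n^2 - 8*n + 15) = (n - 3)*(n + 4)*(n - 5)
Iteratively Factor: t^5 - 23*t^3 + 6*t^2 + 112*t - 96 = (t - 1)*(t^4 + t^3 - 22*t^2 - 16*t + 96) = (t - 1)*(t + 4)*(t^3 - 3*t^2 - 10*t + 24) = (t - 2)*(t - 1)*(t + 4)*(t^2 - t - 12) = (t - 2)*(t - 1)*(t + 3)*(t + 4)*(t - 4)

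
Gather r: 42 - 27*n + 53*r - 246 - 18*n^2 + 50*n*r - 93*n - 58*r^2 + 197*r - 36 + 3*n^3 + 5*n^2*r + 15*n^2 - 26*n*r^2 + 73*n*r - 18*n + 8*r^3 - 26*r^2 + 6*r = 3*n^3 - 3*n^2 - 138*n + 8*r^3 + r^2*(-26*n - 84) + r*(5*n^2 + 123*n + 256) - 240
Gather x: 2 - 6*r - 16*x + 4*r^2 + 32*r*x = 4*r^2 - 6*r + x*(32*r - 16) + 2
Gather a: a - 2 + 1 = a - 1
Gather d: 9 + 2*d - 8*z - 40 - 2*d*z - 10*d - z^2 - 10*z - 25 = d*(-2*z - 8) - z^2 - 18*z - 56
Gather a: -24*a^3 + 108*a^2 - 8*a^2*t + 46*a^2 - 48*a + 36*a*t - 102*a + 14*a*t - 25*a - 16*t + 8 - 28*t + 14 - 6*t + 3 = -24*a^3 + a^2*(154 - 8*t) + a*(50*t - 175) - 50*t + 25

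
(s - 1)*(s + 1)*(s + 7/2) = s^3 + 7*s^2/2 - s - 7/2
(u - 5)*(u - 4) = u^2 - 9*u + 20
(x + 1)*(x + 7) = x^2 + 8*x + 7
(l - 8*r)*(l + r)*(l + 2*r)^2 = l^4 - 3*l^3*r - 32*l^2*r^2 - 60*l*r^3 - 32*r^4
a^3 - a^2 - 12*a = a*(a - 4)*(a + 3)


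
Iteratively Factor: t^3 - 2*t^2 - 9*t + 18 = (t - 3)*(t^2 + t - 6) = (t - 3)*(t - 2)*(t + 3)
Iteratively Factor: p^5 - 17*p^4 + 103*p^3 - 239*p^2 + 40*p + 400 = (p - 5)*(p^4 - 12*p^3 + 43*p^2 - 24*p - 80) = (p - 5)*(p - 4)*(p^3 - 8*p^2 + 11*p + 20) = (p - 5)^2*(p - 4)*(p^2 - 3*p - 4) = (p - 5)^2*(p - 4)*(p + 1)*(p - 4)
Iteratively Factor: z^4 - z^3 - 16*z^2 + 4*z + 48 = (z + 2)*(z^3 - 3*z^2 - 10*z + 24) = (z - 4)*(z + 2)*(z^2 + z - 6) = (z - 4)*(z - 2)*(z + 2)*(z + 3)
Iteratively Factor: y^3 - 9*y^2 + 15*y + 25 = (y - 5)*(y^2 - 4*y - 5) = (y - 5)^2*(y + 1)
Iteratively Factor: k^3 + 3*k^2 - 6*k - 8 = (k - 2)*(k^2 + 5*k + 4) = (k - 2)*(k + 1)*(k + 4)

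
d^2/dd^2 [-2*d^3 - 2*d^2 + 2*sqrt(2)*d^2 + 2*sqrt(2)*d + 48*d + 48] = -12*d - 4 + 4*sqrt(2)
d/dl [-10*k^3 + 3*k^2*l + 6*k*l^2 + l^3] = 3*k^2 + 12*k*l + 3*l^2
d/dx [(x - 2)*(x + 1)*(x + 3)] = 3*x^2 + 4*x - 5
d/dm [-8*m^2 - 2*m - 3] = -16*m - 2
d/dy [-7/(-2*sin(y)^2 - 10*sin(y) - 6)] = -7*(2*sin(y) + 5)*cos(y)/(2*(sin(y)^2 + 5*sin(y) + 3)^2)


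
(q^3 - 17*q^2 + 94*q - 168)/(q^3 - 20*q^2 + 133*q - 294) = (q - 4)/(q - 7)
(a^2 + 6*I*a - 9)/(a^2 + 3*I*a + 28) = (a^2 + 6*I*a - 9)/(a^2 + 3*I*a + 28)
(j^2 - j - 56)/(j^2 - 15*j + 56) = (j + 7)/(j - 7)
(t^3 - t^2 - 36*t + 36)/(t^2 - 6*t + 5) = (t^2 - 36)/(t - 5)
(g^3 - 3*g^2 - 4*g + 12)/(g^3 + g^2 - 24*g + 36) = (g + 2)/(g + 6)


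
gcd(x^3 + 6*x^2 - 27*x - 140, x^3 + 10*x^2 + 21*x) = x + 7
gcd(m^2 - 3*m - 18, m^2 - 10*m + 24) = m - 6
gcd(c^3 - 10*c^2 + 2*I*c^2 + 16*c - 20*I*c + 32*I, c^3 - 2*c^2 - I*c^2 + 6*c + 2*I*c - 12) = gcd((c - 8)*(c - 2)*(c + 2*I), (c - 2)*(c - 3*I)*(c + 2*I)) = c^2 + c*(-2 + 2*I) - 4*I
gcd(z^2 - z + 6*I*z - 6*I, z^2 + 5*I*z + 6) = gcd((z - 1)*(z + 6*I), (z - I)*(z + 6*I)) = z + 6*I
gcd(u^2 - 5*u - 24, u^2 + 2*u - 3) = u + 3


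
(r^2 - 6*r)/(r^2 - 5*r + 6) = r*(r - 6)/(r^2 - 5*r + 6)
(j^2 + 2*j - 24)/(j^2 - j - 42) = (j - 4)/(j - 7)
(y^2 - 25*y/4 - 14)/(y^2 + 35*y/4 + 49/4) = (y - 8)/(y + 7)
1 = 1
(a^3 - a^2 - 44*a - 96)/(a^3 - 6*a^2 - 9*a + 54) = (a^2 - 4*a - 32)/(a^2 - 9*a + 18)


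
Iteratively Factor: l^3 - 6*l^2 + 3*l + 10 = (l + 1)*(l^2 - 7*l + 10) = (l - 5)*(l + 1)*(l - 2)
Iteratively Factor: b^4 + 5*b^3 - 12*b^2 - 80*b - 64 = (b + 4)*(b^3 + b^2 - 16*b - 16) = (b - 4)*(b + 4)*(b^2 + 5*b + 4) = (b - 4)*(b + 1)*(b + 4)*(b + 4)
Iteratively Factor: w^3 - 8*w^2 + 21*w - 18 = (w - 3)*(w^2 - 5*w + 6) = (w - 3)*(w - 2)*(w - 3)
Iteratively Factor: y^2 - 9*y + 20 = (y - 5)*(y - 4)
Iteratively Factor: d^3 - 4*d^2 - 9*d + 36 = (d + 3)*(d^2 - 7*d + 12) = (d - 4)*(d + 3)*(d - 3)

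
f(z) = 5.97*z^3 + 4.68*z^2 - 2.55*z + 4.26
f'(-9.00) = 1363.92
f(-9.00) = -3945.84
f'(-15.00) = 3886.80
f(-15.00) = -19053.24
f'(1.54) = 54.34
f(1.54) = 33.24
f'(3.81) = 293.09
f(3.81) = 392.66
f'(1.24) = 36.59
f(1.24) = 19.68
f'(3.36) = 231.10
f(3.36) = 274.99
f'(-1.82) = 39.74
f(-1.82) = -11.59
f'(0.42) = 4.54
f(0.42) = 4.46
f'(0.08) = -1.69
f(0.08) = 4.09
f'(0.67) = 11.76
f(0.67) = 6.45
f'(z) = 17.91*z^2 + 9.36*z - 2.55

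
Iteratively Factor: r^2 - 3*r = (r)*(r - 3)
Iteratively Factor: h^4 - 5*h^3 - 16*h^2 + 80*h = (h - 5)*(h^3 - 16*h) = h*(h - 5)*(h^2 - 16) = h*(h - 5)*(h + 4)*(h - 4)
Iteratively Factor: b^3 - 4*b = (b + 2)*(b^2 - 2*b) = b*(b + 2)*(b - 2)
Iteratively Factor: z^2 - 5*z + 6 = (z - 3)*(z - 2)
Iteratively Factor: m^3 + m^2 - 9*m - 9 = (m - 3)*(m^2 + 4*m + 3) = (m - 3)*(m + 1)*(m + 3)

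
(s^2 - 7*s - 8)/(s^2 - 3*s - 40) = (s + 1)/(s + 5)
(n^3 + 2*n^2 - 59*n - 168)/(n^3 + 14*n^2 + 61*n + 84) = (n - 8)/(n + 4)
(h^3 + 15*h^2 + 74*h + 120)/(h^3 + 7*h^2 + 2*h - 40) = (h + 6)/(h - 2)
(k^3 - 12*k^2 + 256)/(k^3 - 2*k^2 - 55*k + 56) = (k^2 - 4*k - 32)/(k^2 + 6*k - 7)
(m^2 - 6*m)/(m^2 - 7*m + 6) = m/(m - 1)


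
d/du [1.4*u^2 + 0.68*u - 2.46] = 2.8*u + 0.68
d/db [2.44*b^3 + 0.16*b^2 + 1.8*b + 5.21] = 7.32*b^2 + 0.32*b + 1.8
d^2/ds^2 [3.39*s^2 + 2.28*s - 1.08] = 6.78000000000000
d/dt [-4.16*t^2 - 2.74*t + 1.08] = -8.32*t - 2.74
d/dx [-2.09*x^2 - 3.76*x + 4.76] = -4.18*x - 3.76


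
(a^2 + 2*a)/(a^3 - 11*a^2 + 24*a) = (a + 2)/(a^2 - 11*a + 24)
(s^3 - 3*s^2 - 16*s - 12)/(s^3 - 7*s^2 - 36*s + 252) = (s^2 + 3*s + 2)/(s^2 - s - 42)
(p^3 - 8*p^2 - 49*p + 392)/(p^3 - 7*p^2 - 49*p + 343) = (p - 8)/(p - 7)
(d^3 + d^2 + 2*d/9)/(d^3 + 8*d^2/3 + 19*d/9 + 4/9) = d*(3*d + 2)/(3*d^2 + 7*d + 4)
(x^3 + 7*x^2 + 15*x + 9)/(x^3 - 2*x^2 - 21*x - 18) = (x + 3)/(x - 6)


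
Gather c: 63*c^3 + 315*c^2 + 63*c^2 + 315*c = 63*c^3 + 378*c^2 + 315*c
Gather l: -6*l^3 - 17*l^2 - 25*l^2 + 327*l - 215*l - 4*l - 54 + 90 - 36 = -6*l^3 - 42*l^2 + 108*l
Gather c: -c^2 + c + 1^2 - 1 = -c^2 + c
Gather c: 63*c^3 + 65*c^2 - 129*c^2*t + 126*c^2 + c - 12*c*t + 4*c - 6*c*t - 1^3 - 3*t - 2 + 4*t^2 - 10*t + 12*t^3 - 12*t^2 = 63*c^3 + c^2*(191 - 129*t) + c*(5 - 18*t) + 12*t^3 - 8*t^2 - 13*t - 3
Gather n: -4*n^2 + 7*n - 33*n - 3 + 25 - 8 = -4*n^2 - 26*n + 14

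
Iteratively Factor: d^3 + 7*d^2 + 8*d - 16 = (d + 4)*(d^2 + 3*d - 4) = (d - 1)*(d + 4)*(d + 4)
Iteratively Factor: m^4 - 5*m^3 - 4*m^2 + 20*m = (m)*(m^3 - 5*m^2 - 4*m + 20) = m*(m - 2)*(m^2 - 3*m - 10) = m*(m - 5)*(m - 2)*(m + 2)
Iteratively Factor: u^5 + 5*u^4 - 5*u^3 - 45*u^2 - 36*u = (u + 4)*(u^4 + u^3 - 9*u^2 - 9*u) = (u + 3)*(u + 4)*(u^3 - 2*u^2 - 3*u) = u*(u + 3)*(u + 4)*(u^2 - 2*u - 3) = u*(u + 1)*(u + 3)*(u + 4)*(u - 3)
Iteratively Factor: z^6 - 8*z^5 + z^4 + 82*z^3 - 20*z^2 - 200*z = (z - 2)*(z^5 - 6*z^4 - 11*z^3 + 60*z^2 + 100*z) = z*(z - 2)*(z^4 - 6*z^3 - 11*z^2 + 60*z + 100) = z*(z - 2)*(z + 2)*(z^3 - 8*z^2 + 5*z + 50) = z*(z - 2)*(z + 2)^2*(z^2 - 10*z + 25) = z*(z - 5)*(z - 2)*(z + 2)^2*(z - 5)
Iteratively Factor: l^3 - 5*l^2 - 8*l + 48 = (l + 3)*(l^2 - 8*l + 16) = (l - 4)*(l + 3)*(l - 4)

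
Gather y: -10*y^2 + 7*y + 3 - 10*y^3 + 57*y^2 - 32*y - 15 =-10*y^3 + 47*y^2 - 25*y - 12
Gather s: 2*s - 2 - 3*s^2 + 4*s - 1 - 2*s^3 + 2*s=-2*s^3 - 3*s^2 + 8*s - 3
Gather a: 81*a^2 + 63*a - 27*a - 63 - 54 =81*a^2 + 36*a - 117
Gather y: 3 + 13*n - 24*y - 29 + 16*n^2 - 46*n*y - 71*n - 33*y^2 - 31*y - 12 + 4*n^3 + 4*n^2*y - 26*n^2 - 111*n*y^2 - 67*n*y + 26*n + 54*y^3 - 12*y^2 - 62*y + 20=4*n^3 - 10*n^2 - 32*n + 54*y^3 + y^2*(-111*n - 45) + y*(4*n^2 - 113*n - 117) - 18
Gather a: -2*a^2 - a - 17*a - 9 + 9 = -2*a^2 - 18*a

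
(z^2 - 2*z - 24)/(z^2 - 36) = (z + 4)/(z + 6)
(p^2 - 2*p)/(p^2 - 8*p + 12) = p/(p - 6)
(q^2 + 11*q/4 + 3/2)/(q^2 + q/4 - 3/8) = 2*(q + 2)/(2*q - 1)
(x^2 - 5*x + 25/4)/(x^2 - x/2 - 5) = (x - 5/2)/(x + 2)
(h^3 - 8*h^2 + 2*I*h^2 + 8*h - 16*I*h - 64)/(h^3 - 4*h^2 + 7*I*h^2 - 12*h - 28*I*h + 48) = (h^2 - 2*h*(4 + I) + 16*I)/(h^2 + h*(-4 + 3*I) - 12*I)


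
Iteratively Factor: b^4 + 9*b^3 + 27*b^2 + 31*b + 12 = (b + 1)*(b^3 + 8*b^2 + 19*b + 12) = (b + 1)^2*(b^2 + 7*b + 12) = (b + 1)^2*(b + 3)*(b + 4)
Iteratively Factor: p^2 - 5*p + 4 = (p - 1)*(p - 4)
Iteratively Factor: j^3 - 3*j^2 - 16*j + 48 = (j - 3)*(j^2 - 16) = (j - 4)*(j - 3)*(j + 4)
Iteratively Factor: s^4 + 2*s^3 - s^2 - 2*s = (s + 2)*(s^3 - s) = s*(s + 2)*(s^2 - 1) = s*(s + 1)*(s + 2)*(s - 1)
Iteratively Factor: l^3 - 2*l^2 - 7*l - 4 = (l - 4)*(l^2 + 2*l + 1) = (l - 4)*(l + 1)*(l + 1)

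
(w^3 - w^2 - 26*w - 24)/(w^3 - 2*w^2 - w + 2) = (w^2 - 2*w - 24)/(w^2 - 3*w + 2)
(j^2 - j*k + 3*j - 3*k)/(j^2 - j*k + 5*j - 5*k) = (j + 3)/(j + 5)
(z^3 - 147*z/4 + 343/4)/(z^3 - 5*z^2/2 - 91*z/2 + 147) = (z - 7/2)/(z - 6)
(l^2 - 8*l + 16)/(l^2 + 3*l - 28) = (l - 4)/(l + 7)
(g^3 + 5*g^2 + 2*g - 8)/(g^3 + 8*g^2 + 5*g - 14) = (g + 4)/(g + 7)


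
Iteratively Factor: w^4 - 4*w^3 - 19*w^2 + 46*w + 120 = (w - 5)*(w^3 + w^2 - 14*w - 24) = (w - 5)*(w - 4)*(w^2 + 5*w + 6) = (w - 5)*(w - 4)*(w + 2)*(w + 3)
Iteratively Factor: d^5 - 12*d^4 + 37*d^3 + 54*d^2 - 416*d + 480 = (d + 3)*(d^4 - 15*d^3 + 82*d^2 - 192*d + 160) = (d - 4)*(d + 3)*(d^3 - 11*d^2 + 38*d - 40) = (d - 4)*(d - 2)*(d + 3)*(d^2 - 9*d + 20) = (d - 4)^2*(d - 2)*(d + 3)*(d - 5)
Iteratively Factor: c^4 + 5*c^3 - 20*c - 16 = (c + 2)*(c^3 + 3*c^2 - 6*c - 8) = (c + 2)*(c + 4)*(c^2 - c - 2) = (c + 1)*(c + 2)*(c + 4)*(c - 2)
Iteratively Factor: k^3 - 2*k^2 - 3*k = (k + 1)*(k^2 - 3*k) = k*(k + 1)*(k - 3)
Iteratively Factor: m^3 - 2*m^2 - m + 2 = (m - 1)*(m^2 - m - 2) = (m - 1)*(m + 1)*(m - 2)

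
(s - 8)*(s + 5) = s^2 - 3*s - 40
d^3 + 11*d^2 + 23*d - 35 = (d - 1)*(d + 5)*(d + 7)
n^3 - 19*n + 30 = (n - 3)*(n - 2)*(n + 5)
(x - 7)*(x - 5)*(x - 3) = x^3 - 15*x^2 + 71*x - 105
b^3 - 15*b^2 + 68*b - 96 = (b - 8)*(b - 4)*(b - 3)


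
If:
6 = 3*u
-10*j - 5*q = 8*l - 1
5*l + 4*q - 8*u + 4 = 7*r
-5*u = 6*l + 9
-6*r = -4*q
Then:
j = 2821/120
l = -19/6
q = -167/4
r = -167/6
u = 2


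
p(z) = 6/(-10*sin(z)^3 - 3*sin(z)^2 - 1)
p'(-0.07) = -1.60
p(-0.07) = -5.93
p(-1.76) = 1.08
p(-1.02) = 1.99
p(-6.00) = -4.13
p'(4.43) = -1.41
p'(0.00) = 0.00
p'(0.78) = 2.29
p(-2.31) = 4.29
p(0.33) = -3.62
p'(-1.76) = -0.84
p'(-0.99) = 6.96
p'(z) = 6*(30*sin(z)^2*cos(z) + 6*sin(z)*cos(z))/(-10*sin(z)^3 - 3*sin(z)^2 - 1)^2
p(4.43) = 1.18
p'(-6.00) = 10.98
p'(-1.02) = 5.78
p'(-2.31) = -24.73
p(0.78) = -1.01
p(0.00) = -6.00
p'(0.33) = 10.55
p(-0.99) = 2.18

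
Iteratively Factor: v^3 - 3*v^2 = (v)*(v^2 - 3*v) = v*(v - 3)*(v)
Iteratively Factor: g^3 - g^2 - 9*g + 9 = (g - 1)*(g^2 - 9) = (g - 3)*(g - 1)*(g + 3)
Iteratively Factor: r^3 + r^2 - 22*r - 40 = (r + 4)*(r^2 - 3*r - 10) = (r + 2)*(r + 4)*(r - 5)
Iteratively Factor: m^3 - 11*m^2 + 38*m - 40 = (m - 5)*(m^2 - 6*m + 8) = (m - 5)*(m - 2)*(m - 4)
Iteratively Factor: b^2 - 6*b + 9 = (b - 3)*(b - 3)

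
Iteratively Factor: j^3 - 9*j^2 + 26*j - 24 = (j - 3)*(j^2 - 6*j + 8) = (j - 3)*(j - 2)*(j - 4)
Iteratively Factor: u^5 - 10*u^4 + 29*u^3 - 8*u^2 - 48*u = (u - 4)*(u^4 - 6*u^3 + 5*u^2 + 12*u) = (u - 4)*(u - 3)*(u^3 - 3*u^2 - 4*u) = (u - 4)^2*(u - 3)*(u^2 + u) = (u - 4)^2*(u - 3)*(u + 1)*(u)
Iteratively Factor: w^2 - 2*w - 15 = (w + 3)*(w - 5)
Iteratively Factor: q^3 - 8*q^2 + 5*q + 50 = (q + 2)*(q^2 - 10*q + 25) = (q - 5)*(q + 2)*(q - 5)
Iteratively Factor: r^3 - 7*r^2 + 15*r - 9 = (r - 3)*(r^2 - 4*r + 3) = (r - 3)^2*(r - 1)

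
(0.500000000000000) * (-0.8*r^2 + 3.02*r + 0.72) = -0.4*r^2 + 1.51*r + 0.36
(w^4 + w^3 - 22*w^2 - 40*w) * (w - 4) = w^5 - 3*w^4 - 26*w^3 + 48*w^2 + 160*w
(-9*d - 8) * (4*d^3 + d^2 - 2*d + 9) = -36*d^4 - 41*d^3 + 10*d^2 - 65*d - 72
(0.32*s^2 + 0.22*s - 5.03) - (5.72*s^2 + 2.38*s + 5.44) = -5.4*s^2 - 2.16*s - 10.47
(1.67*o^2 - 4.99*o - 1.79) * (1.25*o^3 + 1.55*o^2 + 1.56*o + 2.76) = 2.0875*o^5 - 3.649*o^4 - 7.3668*o^3 - 5.9497*o^2 - 16.5648*o - 4.9404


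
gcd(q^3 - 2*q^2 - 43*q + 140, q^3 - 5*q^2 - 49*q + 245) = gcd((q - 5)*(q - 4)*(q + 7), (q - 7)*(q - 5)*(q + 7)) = q^2 + 2*q - 35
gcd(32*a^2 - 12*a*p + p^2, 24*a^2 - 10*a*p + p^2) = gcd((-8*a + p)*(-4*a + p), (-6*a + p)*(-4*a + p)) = -4*a + p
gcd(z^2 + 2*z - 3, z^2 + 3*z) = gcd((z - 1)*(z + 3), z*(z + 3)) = z + 3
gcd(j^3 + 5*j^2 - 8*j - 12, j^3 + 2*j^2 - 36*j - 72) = j + 6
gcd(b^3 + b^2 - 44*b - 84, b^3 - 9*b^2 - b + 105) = b - 7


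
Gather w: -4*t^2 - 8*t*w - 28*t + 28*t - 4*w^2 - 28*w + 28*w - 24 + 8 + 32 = -4*t^2 - 8*t*w - 4*w^2 + 16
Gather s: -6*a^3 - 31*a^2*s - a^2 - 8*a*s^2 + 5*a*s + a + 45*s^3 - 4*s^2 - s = -6*a^3 - a^2 + a + 45*s^3 + s^2*(-8*a - 4) + s*(-31*a^2 + 5*a - 1)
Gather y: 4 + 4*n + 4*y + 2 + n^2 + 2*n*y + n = n^2 + 5*n + y*(2*n + 4) + 6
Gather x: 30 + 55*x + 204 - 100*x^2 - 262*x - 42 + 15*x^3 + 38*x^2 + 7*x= 15*x^3 - 62*x^2 - 200*x + 192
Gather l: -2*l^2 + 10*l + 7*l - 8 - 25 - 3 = -2*l^2 + 17*l - 36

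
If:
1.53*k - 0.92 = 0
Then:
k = 0.60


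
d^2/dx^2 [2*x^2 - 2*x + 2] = 4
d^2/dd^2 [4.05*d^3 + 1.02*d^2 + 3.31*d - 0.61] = 24.3*d + 2.04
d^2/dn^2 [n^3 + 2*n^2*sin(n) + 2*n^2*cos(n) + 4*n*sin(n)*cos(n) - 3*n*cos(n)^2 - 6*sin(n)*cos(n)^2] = -2*sqrt(2)*n^2*sin(n + pi/4) - 8*n*sin(2*n) + 6*n*cos(2*n) + 8*sqrt(2)*n*cos(n + pi/4) + 6*n + 11*sin(n)/2 + 6*sin(2*n) + 27*sin(3*n)/2 + 4*cos(n) + 8*cos(2*n)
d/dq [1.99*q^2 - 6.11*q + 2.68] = 3.98*q - 6.11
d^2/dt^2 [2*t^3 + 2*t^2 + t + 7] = 12*t + 4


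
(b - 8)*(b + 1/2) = b^2 - 15*b/2 - 4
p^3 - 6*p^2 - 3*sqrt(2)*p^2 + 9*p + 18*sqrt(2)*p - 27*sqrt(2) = (p - 3)^2*(p - 3*sqrt(2))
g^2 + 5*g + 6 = (g + 2)*(g + 3)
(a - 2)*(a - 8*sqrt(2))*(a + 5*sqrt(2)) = a^3 - 3*sqrt(2)*a^2 - 2*a^2 - 80*a + 6*sqrt(2)*a + 160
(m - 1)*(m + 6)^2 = m^3 + 11*m^2 + 24*m - 36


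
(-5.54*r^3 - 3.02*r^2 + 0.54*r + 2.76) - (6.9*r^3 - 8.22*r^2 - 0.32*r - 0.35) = -12.44*r^3 + 5.2*r^2 + 0.86*r + 3.11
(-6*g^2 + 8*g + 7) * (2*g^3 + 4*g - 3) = -12*g^5 + 16*g^4 - 10*g^3 + 50*g^2 + 4*g - 21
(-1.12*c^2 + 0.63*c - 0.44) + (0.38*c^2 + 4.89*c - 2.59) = -0.74*c^2 + 5.52*c - 3.03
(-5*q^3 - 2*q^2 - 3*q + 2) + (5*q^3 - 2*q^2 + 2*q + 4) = -4*q^2 - q + 6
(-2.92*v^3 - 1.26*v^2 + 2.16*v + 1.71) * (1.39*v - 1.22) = -4.0588*v^4 + 1.811*v^3 + 4.5396*v^2 - 0.258300000000001*v - 2.0862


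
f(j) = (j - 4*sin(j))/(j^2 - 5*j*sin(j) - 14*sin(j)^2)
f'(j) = (1 - 4*cos(j))/(j^2 - 5*j*sin(j) - 14*sin(j)^2) + (j - 4*sin(j))*(5*j*cos(j) - 2*j + 28*sin(j)*cos(j) + 5*sin(j))/(j^2 - 5*j*sin(j) - 14*sin(j)^2)^2 = (j^2*cos(j) - j^2 + 8*j*sin(j) + 14*j*sin(2*j) - 14*cos(j) + 17*cos(2*j) + 14*cos(3*j) - 17)/((j - 7*sin(j))^2*(j + 2*sin(j))^2)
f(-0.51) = -0.33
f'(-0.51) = -0.63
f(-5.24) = -0.22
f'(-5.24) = -0.10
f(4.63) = 0.28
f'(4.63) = -0.08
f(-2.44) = -0.02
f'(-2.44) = -0.46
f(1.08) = 0.17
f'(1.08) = -0.13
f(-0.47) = -0.36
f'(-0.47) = -0.74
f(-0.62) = -0.28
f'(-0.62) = -0.42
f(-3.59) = -0.30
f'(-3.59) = 0.02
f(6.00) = 0.16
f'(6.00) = -0.04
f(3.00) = 0.37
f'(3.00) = -0.59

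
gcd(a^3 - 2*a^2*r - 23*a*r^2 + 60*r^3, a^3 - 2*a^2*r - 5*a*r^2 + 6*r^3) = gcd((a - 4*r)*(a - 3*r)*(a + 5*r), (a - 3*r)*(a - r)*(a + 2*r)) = -a + 3*r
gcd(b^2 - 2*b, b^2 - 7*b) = b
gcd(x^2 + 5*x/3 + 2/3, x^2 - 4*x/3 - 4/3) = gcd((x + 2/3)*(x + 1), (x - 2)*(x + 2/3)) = x + 2/3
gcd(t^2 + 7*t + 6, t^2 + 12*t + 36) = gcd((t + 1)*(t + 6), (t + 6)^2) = t + 6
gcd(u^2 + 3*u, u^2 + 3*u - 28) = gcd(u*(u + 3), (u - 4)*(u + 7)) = 1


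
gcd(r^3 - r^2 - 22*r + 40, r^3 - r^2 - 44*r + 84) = r - 2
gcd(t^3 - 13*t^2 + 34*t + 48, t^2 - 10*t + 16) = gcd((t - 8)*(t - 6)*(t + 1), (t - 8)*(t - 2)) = t - 8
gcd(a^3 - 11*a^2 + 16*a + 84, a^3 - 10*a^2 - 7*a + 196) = a - 7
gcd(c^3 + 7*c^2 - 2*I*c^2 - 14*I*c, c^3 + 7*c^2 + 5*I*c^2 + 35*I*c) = c^2 + 7*c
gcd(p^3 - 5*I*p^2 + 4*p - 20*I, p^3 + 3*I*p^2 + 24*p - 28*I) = p - 2*I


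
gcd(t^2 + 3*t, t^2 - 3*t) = t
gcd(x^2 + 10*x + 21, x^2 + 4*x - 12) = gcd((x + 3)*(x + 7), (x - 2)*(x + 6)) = 1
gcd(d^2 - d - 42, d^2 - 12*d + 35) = d - 7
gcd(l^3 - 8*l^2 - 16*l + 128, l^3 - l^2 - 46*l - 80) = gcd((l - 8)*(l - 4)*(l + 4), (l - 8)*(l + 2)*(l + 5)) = l - 8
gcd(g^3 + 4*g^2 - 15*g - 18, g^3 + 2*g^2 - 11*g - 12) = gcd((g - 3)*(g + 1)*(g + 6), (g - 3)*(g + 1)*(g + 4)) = g^2 - 2*g - 3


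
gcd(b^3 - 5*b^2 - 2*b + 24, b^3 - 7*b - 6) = b^2 - b - 6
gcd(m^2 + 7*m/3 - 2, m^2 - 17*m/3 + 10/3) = m - 2/3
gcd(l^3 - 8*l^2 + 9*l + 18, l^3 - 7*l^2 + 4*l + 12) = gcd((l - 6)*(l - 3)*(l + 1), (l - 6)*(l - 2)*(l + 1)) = l^2 - 5*l - 6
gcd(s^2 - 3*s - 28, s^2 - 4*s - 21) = s - 7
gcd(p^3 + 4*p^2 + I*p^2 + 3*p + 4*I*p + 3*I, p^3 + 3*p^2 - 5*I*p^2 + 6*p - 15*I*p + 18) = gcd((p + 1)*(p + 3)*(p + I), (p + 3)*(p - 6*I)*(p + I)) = p^2 + p*(3 + I) + 3*I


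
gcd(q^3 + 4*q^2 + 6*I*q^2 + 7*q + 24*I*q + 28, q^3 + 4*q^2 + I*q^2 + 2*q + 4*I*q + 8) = q^2 + q*(4 - I) - 4*I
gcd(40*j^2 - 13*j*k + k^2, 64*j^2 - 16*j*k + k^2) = 8*j - k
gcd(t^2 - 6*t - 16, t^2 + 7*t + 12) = 1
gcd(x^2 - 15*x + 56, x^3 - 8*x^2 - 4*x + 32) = x - 8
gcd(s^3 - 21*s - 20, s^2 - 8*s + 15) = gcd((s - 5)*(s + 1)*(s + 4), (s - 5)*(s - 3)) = s - 5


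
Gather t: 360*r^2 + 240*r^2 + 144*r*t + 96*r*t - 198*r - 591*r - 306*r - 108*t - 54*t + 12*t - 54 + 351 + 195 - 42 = 600*r^2 - 1095*r + t*(240*r - 150) + 450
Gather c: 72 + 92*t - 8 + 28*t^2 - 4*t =28*t^2 + 88*t + 64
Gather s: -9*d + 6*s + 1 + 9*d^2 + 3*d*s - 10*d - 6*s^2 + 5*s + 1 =9*d^2 - 19*d - 6*s^2 + s*(3*d + 11) + 2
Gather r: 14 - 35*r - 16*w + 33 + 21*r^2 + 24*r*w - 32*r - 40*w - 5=21*r^2 + r*(24*w - 67) - 56*w + 42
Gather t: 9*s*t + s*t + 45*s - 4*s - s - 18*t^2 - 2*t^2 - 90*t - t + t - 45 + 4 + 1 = 40*s - 20*t^2 + t*(10*s - 90) - 40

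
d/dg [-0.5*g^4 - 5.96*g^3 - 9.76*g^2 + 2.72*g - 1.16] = -2.0*g^3 - 17.88*g^2 - 19.52*g + 2.72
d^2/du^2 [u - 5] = 0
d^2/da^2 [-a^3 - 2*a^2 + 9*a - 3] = -6*a - 4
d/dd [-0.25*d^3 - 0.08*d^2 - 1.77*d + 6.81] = -0.75*d^2 - 0.16*d - 1.77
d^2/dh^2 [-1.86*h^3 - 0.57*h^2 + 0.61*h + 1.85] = -11.16*h - 1.14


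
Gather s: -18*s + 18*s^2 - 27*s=18*s^2 - 45*s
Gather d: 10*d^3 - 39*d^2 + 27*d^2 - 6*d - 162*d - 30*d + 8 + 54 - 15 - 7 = 10*d^3 - 12*d^2 - 198*d + 40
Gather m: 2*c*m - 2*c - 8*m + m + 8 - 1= -2*c + m*(2*c - 7) + 7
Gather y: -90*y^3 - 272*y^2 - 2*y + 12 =-90*y^3 - 272*y^2 - 2*y + 12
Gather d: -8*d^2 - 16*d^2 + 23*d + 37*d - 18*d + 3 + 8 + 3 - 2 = -24*d^2 + 42*d + 12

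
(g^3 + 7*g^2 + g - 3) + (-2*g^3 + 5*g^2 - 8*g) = -g^3 + 12*g^2 - 7*g - 3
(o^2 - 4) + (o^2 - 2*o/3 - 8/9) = 2*o^2 - 2*o/3 - 44/9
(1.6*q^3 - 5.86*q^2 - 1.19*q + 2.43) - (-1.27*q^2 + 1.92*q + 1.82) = 1.6*q^3 - 4.59*q^2 - 3.11*q + 0.61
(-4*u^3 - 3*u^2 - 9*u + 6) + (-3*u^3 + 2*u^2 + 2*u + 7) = -7*u^3 - u^2 - 7*u + 13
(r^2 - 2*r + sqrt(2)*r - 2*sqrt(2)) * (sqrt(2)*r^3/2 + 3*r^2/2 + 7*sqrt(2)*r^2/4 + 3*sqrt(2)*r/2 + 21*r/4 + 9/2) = sqrt(2)*r^5/2 + 3*sqrt(2)*r^4/4 + 5*r^4/2 - sqrt(2)*r^3/2 + 15*r^3/4 - 10*r^2 - 3*sqrt(2)*r^2/4 - 15*r - 6*sqrt(2)*r - 9*sqrt(2)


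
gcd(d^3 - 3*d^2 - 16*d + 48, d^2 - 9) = d - 3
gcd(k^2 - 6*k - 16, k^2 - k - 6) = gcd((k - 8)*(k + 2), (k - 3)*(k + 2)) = k + 2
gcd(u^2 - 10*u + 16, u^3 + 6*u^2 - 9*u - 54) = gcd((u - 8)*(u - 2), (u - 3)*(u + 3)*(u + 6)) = 1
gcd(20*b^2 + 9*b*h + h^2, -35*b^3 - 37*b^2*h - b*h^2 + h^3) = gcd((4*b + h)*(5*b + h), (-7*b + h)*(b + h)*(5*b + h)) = 5*b + h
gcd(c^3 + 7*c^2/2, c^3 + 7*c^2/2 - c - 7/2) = c + 7/2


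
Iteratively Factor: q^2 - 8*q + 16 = (q - 4)*(q - 4)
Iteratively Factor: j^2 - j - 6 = (j + 2)*(j - 3)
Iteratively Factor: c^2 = (c)*(c)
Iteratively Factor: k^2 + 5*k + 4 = (k + 1)*(k + 4)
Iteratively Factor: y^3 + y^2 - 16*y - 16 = (y - 4)*(y^2 + 5*y + 4) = (y - 4)*(y + 1)*(y + 4)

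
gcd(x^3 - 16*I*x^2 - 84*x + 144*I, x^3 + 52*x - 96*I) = x - 6*I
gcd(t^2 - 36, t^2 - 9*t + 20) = 1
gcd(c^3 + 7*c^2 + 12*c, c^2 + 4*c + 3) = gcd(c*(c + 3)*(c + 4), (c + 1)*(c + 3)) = c + 3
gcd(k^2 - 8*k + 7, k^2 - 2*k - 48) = 1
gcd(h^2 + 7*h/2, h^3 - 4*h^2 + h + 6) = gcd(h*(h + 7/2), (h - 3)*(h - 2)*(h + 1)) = 1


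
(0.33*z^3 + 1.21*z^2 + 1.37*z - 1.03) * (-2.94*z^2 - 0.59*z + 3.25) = -0.9702*z^5 - 3.7521*z^4 - 3.6692*z^3 + 6.1524*z^2 + 5.0602*z - 3.3475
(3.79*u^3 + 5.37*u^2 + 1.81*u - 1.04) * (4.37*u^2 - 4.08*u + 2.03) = 16.5623*u^5 + 8.0037*u^4 - 6.3062*u^3 - 1.0285*u^2 + 7.9175*u - 2.1112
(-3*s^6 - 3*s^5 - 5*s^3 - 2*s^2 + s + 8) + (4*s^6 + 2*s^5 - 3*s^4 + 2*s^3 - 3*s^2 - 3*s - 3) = s^6 - s^5 - 3*s^4 - 3*s^3 - 5*s^2 - 2*s + 5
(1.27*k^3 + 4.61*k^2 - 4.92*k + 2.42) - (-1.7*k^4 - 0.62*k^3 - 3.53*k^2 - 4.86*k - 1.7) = 1.7*k^4 + 1.89*k^3 + 8.14*k^2 - 0.0599999999999996*k + 4.12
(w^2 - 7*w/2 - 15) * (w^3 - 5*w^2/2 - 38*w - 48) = w^5 - 6*w^4 - 177*w^3/4 + 245*w^2/2 + 738*w + 720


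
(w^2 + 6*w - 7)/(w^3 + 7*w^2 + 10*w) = (w^2 + 6*w - 7)/(w*(w^2 + 7*w + 10))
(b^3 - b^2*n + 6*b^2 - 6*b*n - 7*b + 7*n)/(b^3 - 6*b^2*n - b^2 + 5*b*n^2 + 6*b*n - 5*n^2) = (b + 7)/(b - 5*n)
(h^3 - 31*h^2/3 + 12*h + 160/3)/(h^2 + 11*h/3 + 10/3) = (h^2 - 12*h + 32)/(h + 2)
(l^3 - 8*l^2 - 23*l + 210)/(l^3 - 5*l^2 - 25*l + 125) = (l^2 - 13*l + 42)/(l^2 - 10*l + 25)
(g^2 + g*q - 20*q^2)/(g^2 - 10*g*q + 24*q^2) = (-g - 5*q)/(-g + 6*q)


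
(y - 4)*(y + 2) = y^2 - 2*y - 8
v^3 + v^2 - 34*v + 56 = (v - 4)*(v - 2)*(v + 7)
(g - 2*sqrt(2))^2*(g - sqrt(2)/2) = g^3 - 9*sqrt(2)*g^2/2 + 12*g - 4*sqrt(2)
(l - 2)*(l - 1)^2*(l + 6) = l^4 + 2*l^3 - 19*l^2 + 28*l - 12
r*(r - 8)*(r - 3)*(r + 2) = r^4 - 9*r^3 + 2*r^2 + 48*r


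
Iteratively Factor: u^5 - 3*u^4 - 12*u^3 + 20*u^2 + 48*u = (u - 3)*(u^4 - 12*u^2 - 16*u) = (u - 4)*(u - 3)*(u^3 + 4*u^2 + 4*u) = (u - 4)*(u - 3)*(u + 2)*(u^2 + 2*u) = u*(u - 4)*(u - 3)*(u + 2)*(u + 2)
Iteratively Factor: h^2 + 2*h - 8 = (h + 4)*(h - 2)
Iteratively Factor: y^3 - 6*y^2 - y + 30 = (y - 5)*(y^2 - y - 6) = (y - 5)*(y + 2)*(y - 3)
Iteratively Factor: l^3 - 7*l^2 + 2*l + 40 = (l - 4)*(l^2 - 3*l - 10) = (l - 4)*(l + 2)*(l - 5)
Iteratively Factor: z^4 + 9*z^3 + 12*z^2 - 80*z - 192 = (z + 4)*(z^3 + 5*z^2 - 8*z - 48) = (z + 4)^2*(z^2 + z - 12) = (z - 3)*(z + 4)^2*(z + 4)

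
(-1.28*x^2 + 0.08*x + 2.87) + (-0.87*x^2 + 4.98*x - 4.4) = -2.15*x^2 + 5.06*x - 1.53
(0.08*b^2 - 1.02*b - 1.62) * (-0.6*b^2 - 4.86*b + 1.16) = -0.048*b^4 + 0.2232*b^3 + 6.022*b^2 + 6.69*b - 1.8792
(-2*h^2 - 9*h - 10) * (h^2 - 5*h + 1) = -2*h^4 + h^3 + 33*h^2 + 41*h - 10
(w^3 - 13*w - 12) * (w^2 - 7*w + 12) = w^5 - 7*w^4 - w^3 + 79*w^2 - 72*w - 144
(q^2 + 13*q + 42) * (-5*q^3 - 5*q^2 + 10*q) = -5*q^5 - 70*q^4 - 265*q^3 - 80*q^2 + 420*q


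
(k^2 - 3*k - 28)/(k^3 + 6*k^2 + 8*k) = (k - 7)/(k*(k + 2))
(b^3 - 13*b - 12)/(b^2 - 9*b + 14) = (b^3 - 13*b - 12)/(b^2 - 9*b + 14)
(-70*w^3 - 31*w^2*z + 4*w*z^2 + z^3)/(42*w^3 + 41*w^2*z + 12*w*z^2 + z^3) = (-5*w + z)/(3*w + z)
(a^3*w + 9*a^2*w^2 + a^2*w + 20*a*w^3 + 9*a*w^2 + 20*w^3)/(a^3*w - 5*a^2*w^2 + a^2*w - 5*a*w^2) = (-a^2 - 9*a*w - 20*w^2)/(a*(-a + 5*w))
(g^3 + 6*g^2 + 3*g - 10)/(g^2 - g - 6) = (g^2 + 4*g - 5)/(g - 3)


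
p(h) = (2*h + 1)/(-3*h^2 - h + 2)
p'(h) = (2*h + 1)*(6*h + 1)/(-3*h^2 - h + 2)^2 + 2/(-3*h^2 - h + 2) = (-6*h^2 - 2*h + (2*h + 1)*(6*h + 1) + 4)/(3*h^2 + h - 2)^2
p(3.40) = -0.22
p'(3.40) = 0.07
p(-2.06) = 0.36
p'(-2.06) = 0.24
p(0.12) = 0.68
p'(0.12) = 1.72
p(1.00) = -1.50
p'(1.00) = 4.25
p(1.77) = -0.50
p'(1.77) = 0.41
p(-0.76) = -0.51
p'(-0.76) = 3.70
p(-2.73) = 0.25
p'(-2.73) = 0.11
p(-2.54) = 0.28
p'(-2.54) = 0.13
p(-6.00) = 0.11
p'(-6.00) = 0.02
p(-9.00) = 0.07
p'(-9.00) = 0.01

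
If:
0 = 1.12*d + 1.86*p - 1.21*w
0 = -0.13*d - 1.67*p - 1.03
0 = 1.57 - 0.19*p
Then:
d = -114.07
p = 8.26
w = -92.89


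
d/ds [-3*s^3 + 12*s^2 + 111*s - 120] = -9*s^2 + 24*s + 111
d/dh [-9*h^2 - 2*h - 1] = -18*h - 2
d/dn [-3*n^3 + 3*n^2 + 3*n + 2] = -9*n^2 + 6*n + 3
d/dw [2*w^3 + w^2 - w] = 6*w^2 + 2*w - 1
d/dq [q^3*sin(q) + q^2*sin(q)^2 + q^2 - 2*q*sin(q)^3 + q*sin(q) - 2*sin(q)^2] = q^3*cos(q) + 3*q^2*sin(q) + q^2*sin(2*q) - q*cos(q)/2 - q*cos(2*q) + 3*q*cos(3*q)/2 + 3*q - sin(q)/2 - 2*sin(2*q) + sin(3*q)/2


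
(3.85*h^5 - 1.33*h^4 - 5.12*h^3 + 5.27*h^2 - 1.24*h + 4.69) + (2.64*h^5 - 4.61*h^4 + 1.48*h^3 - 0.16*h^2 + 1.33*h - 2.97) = 6.49*h^5 - 5.94*h^4 - 3.64*h^3 + 5.11*h^2 + 0.0900000000000001*h + 1.72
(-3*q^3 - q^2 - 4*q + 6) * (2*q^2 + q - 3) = -6*q^5 - 5*q^4 + 11*q^2 + 18*q - 18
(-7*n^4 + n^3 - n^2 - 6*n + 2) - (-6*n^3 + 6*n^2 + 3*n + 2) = -7*n^4 + 7*n^3 - 7*n^2 - 9*n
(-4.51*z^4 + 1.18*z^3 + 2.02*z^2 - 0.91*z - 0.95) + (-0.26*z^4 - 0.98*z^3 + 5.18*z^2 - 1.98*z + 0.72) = -4.77*z^4 + 0.2*z^3 + 7.2*z^2 - 2.89*z - 0.23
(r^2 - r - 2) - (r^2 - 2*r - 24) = r + 22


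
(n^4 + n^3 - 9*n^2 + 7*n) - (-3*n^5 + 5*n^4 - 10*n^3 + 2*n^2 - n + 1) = 3*n^5 - 4*n^4 + 11*n^3 - 11*n^2 + 8*n - 1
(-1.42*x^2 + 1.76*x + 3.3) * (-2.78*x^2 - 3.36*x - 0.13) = 3.9476*x^4 - 0.1216*x^3 - 14.903*x^2 - 11.3168*x - 0.429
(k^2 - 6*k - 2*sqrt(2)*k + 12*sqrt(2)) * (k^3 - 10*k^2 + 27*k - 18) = k^5 - 16*k^4 - 2*sqrt(2)*k^4 + 32*sqrt(2)*k^3 + 87*k^3 - 174*sqrt(2)*k^2 - 180*k^2 + 108*k + 360*sqrt(2)*k - 216*sqrt(2)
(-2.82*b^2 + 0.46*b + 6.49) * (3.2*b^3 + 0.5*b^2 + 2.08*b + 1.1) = -9.024*b^5 + 0.0620000000000003*b^4 + 15.1324*b^3 + 1.0998*b^2 + 14.0052*b + 7.139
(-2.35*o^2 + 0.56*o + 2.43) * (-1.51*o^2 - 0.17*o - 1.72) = 3.5485*o^4 - 0.4461*o^3 + 0.277499999999999*o^2 - 1.3763*o - 4.1796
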